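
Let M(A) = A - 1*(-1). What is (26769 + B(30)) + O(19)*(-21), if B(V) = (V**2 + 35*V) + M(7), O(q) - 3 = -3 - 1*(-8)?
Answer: 28559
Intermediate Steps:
O(q) = 8 (O(q) = 3 + (-3 - 1*(-8)) = 3 + (-3 + 8) = 3 + 5 = 8)
M(A) = 1 + A (M(A) = A + 1 = 1 + A)
B(V) = 8 + V**2 + 35*V (B(V) = (V**2 + 35*V) + (1 + 7) = (V**2 + 35*V) + 8 = 8 + V**2 + 35*V)
(26769 + B(30)) + O(19)*(-21) = (26769 + (8 + 30**2 + 35*30)) + 8*(-21) = (26769 + (8 + 900 + 1050)) - 168 = (26769 + 1958) - 168 = 28727 - 168 = 28559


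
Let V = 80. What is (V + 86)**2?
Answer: 27556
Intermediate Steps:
(V + 86)**2 = (80 + 86)**2 = 166**2 = 27556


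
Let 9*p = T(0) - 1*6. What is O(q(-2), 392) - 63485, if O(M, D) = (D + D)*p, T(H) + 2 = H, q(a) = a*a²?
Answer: -577637/9 ≈ -64182.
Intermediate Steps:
q(a) = a³
T(H) = -2 + H
p = -8/9 (p = ((-2 + 0) - 1*6)/9 = (-2 - 6)/9 = (⅑)*(-8) = -8/9 ≈ -0.88889)
O(M, D) = -16*D/9 (O(M, D) = (D + D)*(-8/9) = (2*D)*(-8/9) = -16*D/9)
O(q(-2), 392) - 63485 = -16/9*392 - 63485 = -6272/9 - 63485 = -577637/9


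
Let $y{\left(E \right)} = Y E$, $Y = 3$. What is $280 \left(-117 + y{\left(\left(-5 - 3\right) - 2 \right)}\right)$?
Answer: $-41160$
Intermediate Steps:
$y{\left(E \right)} = 3 E$
$280 \left(-117 + y{\left(\left(-5 - 3\right) - 2 \right)}\right) = 280 \left(-117 + 3 \left(\left(-5 - 3\right) - 2\right)\right) = 280 \left(-117 + 3 \left(-8 - 2\right)\right) = 280 \left(-117 + 3 \left(-10\right)\right) = 280 \left(-117 - 30\right) = 280 \left(-147\right) = -41160$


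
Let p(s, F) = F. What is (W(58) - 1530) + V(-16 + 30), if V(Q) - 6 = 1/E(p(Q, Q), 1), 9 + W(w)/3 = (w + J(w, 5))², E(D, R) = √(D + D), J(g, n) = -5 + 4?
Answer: 8196 + √7/14 ≈ 8196.2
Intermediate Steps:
J(g, n) = -1
E(D, R) = √2*√D (E(D, R) = √(2*D) = √2*√D)
W(w) = -27 + 3*(-1 + w)² (W(w) = -27 + 3*(w - 1)² = -27 + 3*(-1 + w)²)
V(Q) = 6 + √2/(2*√Q) (V(Q) = 6 + 1/(√2*√Q) = 6 + √2/(2*√Q))
(W(58) - 1530) + V(-16 + 30) = ((-27 + 3*(-1 + 58)²) - 1530) + (6 + √2/(2*√(-16 + 30))) = ((-27 + 3*57²) - 1530) + (6 + √2/(2*√14)) = ((-27 + 3*3249) - 1530) + (6 + √2*(√14/14)/2) = ((-27 + 9747) - 1530) + (6 + √7/14) = (9720 - 1530) + (6 + √7/14) = 8190 + (6 + √7/14) = 8196 + √7/14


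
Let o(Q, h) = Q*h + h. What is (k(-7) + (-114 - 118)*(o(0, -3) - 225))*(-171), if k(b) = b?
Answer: -9044019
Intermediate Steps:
o(Q, h) = h + Q*h
(k(-7) + (-114 - 118)*(o(0, -3) - 225))*(-171) = (-7 + (-114 - 118)*(-3*(1 + 0) - 225))*(-171) = (-7 - 232*(-3*1 - 225))*(-171) = (-7 - 232*(-3 - 225))*(-171) = (-7 - 232*(-228))*(-171) = (-7 + 52896)*(-171) = 52889*(-171) = -9044019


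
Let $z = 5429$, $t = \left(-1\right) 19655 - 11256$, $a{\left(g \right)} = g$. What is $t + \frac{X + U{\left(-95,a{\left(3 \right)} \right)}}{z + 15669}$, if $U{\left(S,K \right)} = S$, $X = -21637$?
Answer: $- \frac{326091005}{10549} \approx -30912.0$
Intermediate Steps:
$t = -30911$ ($t = -19655 - 11256 = -30911$)
$t + \frac{X + U{\left(-95,a{\left(3 \right)} \right)}}{z + 15669} = -30911 + \frac{-21637 - 95}{5429 + 15669} = -30911 - \frac{21732}{21098} = -30911 - \frac{10866}{10549} = - \frac{326091005}{10549}$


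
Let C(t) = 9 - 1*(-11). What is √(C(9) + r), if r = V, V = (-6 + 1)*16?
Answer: 2*I*√15 ≈ 7.746*I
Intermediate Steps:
C(t) = 20 (C(t) = 9 + 11 = 20)
V = -80 (V = -5*16 = -80)
r = -80
√(C(9) + r) = √(20 - 80) = √(-60) = 2*I*√15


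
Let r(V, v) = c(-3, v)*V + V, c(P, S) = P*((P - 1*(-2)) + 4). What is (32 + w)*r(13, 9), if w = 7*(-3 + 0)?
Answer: -1144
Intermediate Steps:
w = -21 (w = 7*(-3) = -21)
c(P, S) = P*(6 + P) (c(P, S) = P*((P + 2) + 4) = P*((2 + P) + 4) = P*(6 + P))
r(V, v) = -8*V (r(V, v) = (-3*(6 - 3))*V + V = (-3*3)*V + V = -9*V + V = -8*V)
(32 + w)*r(13, 9) = (32 - 21)*(-8*13) = 11*(-104) = -1144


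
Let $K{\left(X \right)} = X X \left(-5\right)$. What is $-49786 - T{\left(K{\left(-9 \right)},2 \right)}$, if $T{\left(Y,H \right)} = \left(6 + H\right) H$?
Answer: $-49802$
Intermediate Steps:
$K{\left(X \right)} = - 5 X^{2}$ ($K{\left(X \right)} = X^{2} \left(-5\right) = - 5 X^{2}$)
$T{\left(Y,H \right)} = H \left(6 + H\right)$
$-49786 - T{\left(K{\left(-9 \right)},2 \right)} = -49786 - 2 \left(6 + 2\right) = -49786 - 2 \cdot 8 = -49786 - 16 = -49802$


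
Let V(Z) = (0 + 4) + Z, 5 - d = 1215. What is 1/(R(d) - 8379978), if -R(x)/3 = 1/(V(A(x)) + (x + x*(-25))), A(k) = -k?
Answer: -30254/253527854415 ≈ -1.1933e-7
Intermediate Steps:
d = -1210 (d = 5 - 1*1215 = 5 - 1215 = -1210)
V(Z) = 4 + Z
R(x) = -3/(4 - 25*x) (R(x) = -3/((4 - x) + (x + x*(-25))) = -3/((4 - x) + (x - 25*x)) = -3/((4 - x) - 24*x) = -3/(4 - 25*x))
1/(R(d) - 8379978) = 1/(3/(-4 + 25*(-1210)) - 8379978) = 1/(3/(-4 - 30250) - 8379978) = 1/(3/(-30254) - 8379978) = 1/(3*(-1/30254) - 8379978) = 1/(-3/30254 - 8379978) = 1/(-253527854415/30254) = -30254/253527854415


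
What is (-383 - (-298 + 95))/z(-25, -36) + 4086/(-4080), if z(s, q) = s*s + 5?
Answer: -6127/4760 ≈ -1.2872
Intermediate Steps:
z(s, q) = 5 + s**2 (z(s, q) = s**2 + 5 = 5 + s**2)
(-383 - (-298 + 95))/z(-25, -36) + 4086/(-4080) = (-383 - (-298 + 95))/(5 + (-25)**2) + 4086/(-4080) = (-383 - 1*(-203))/(5 + 625) + 4086*(-1/4080) = (-383 + 203)/630 - 681/680 = -180*1/630 - 681/680 = -2/7 - 681/680 = -6127/4760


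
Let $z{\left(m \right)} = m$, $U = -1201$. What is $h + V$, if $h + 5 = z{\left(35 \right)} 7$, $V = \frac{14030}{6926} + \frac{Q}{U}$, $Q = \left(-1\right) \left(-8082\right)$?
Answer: $\frac{978612169}{4159063} \approx 235.3$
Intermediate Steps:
$Q = 8082$
$V = - \frac{19562951}{4159063}$ ($V = \frac{14030}{6926} + \frac{8082}{-1201} = 14030 \cdot \frac{1}{6926} + 8082 \left(- \frac{1}{1201}\right) = \frac{7015}{3463} - \frac{8082}{1201} = - \frac{19562951}{4159063} \approx -4.7037$)
$h = 240$ ($h = -5 + 35 \cdot 7 = -5 + 245 = 240$)
$h + V = 240 - \frac{19562951}{4159063} = \frac{978612169}{4159063}$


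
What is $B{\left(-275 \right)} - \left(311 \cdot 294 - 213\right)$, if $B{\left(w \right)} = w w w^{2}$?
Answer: $5719049404$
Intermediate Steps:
$B{\left(w \right)} = w^{4}$ ($B{\left(w \right)} = w^{2} w^{2} = w^{4}$)
$B{\left(-275 \right)} - \left(311 \cdot 294 - 213\right) = \left(-275\right)^{4} - \left(311 \cdot 294 - 213\right) = 5719140625 - \left(91434 - 213\right) = 5719140625 - 91221 = 5719049404$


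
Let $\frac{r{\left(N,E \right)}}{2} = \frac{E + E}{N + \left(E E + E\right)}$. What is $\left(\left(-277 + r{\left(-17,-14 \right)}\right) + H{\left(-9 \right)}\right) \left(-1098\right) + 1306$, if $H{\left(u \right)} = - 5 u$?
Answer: $\frac{14102806}{55} \approx 2.5641 \cdot 10^{5}$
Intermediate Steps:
$r{\left(N,E \right)} = \frac{4 E}{E + N + E^{2}}$ ($r{\left(N,E \right)} = 2 \frac{E + E}{N + \left(E E + E\right)} = 2 \frac{2 E}{N + \left(E^{2} + E\right)} = 2 \frac{2 E}{N + \left(E + E^{2}\right)} = 2 \frac{2 E}{E + N + E^{2}} = \frac{4 E}{E + N + E^{2}}$)
$\left(\left(-277 + r{\left(-17,-14 \right)}\right) + H{\left(-9 \right)}\right) \left(-1098\right) + 1306 = \left(\left(-277 + 4 \left(-14\right) \frac{1}{-14 - 17 + \left(-14\right)^{2}}\right) - -45\right) \left(-1098\right) + 1306 = \left(\left(-277 + 4 \left(-14\right) \frac{1}{-14 - 17 + 196}\right) + 45\right) \left(-1098\right) + 1306 = \left(\left(-277 + 4 \left(-14\right) \frac{1}{165}\right) + 45\right) \left(-1098\right) + 1306 = \left(\left(-277 - \frac{56}{165}\right) + 45\right) \left(-1098\right) + 1306 = \left(- \frac{45761}{165} + 45\right) \left(-1098\right) + 1306 = \left(- \frac{38336}{165}\right) \left(-1098\right) + 1306 = \frac{14030976}{55} + 1306 = \frac{14102806}{55}$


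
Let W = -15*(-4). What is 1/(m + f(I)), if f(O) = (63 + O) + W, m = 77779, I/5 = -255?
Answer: 1/76627 ≈ 1.3050e-5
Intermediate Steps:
I = -1275 (I = 5*(-255) = -1275)
W = 60
f(O) = 123 + O (f(O) = (63 + O) + 60 = 123 + O)
1/(m + f(I)) = 1/(77779 + (123 - 1275)) = 1/(77779 - 1152) = 1/76627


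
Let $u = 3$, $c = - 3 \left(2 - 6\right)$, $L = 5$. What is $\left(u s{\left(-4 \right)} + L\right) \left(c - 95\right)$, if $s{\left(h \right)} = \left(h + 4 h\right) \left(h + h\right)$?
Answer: $-40255$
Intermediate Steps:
$c = 12$ ($c = \left(-3\right) \left(-4\right) = 12$)
$s{\left(h \right)} = 10 h^{2}$ ($s{\left(h \right)} = 5 h 2 h = 10 h^{2}$)
$\left(u s{\left(-4 \right)} + L\right) \left(c - 95\right) = \left(3 \cdot 10 \left(-4\right)^{2} + 5\right) \left(12 - 95\right) = \left(3 \cdot 10 \cdot 16 + 5\right) \left(-83\right) = \left(3 \cdot 160 + 5\right) \left(-83\right) = \left(480 + 5\right) \left(-83\right) = 485 \left(-83\right) = -40255$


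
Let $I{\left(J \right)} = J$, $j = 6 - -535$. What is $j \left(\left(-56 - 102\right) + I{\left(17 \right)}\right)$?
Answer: $-76281$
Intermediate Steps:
$j = 541$ ($j = 6 + 535 = 541$)
$j \left(\left(-56 - 102\right) + I{\left(17 \right)}\right) = 541 \left(\left(-56 - 102\right) + 17\right) = 541 \left(-158 + 17\right) = 541 \left(-141\right) = -76281$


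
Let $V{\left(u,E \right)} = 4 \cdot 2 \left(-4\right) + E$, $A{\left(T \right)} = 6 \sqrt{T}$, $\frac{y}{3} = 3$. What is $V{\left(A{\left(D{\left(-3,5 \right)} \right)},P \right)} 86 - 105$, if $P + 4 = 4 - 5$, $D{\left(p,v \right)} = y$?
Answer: $-3287$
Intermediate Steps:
$y = 9$ ($y = 3 \cdot 3 = 9$)
$D{\left(p,v \right)} = 9$
$P = -5$ ($P = -4 + \left(4 - 5\right) = -4 - 1 = -5$)
$V{\left(u,E \right)} = -32 + E$ ($V{\left(u,E \right)} = 4 \left(-8\right) + E = -32 + E$)
$V{\left(A{\left(D{\left(-3,5 \right)} \right)},P \right)} 86 - 105 = \left(-32 - 5\right) 86 - 105 = \left(-37\right) 86 - 105 = -3182 - 105 = -3287$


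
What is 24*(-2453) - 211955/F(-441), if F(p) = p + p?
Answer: -51713149/882 ≈ -58632.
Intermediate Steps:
F(p) = 2*p
24*(-2453) - 211955/F(-441) = 24*(-2453) - 211955/(2*(-441)) = -58872 - 211955/(-882) = -58872 - 211955*(-1/882) = -58872 + 211955/882 = -51713149/882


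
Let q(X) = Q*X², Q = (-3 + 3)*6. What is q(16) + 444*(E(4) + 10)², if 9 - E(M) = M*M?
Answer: 3996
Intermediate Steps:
Q = 0 (Q = 0*6 = 0)
E(M) = 9 - M² (E(M) = 9 - M*M = 9 - M²)
q(X) = 0 (q(X) = 0*X² = 0)
q(16) + 444*(E(4) + 10)² = 0 + 444*((9 - 1*4²) + 10)² = 0 + 444*((9 - 1*16) + 10)² = 0 + 444*((9 - 16) + 10)² = 0 + 444*(-7 + 10)² = 0 + 444*3² = 0 + 444*9 = 0 + 3996 = 3996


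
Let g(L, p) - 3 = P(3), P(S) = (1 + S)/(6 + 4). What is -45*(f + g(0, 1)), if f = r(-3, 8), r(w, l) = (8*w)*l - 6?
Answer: 8757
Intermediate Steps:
r(w, l) = -6 + 8*l*w (r(w, l) = 8*l*w - 6 = -6 + 8*l*w)
P(S) = ⅒ + S/10 (P(S) = (1 + S)/10 = (1 + S)*(⅒) = ⅒ + S/10)
f = -198 (f = -6 + 8*8*(-3) = -6 - 192 = -198)
g(L, p) = 17/5 (g(L, p) = 3 + (⅒ + (⅒)*3) = 3 + (⅒ + 3/10) = 3 + ⅖ = 17/5)
-45*(f + g(0, 1)) = -45*(-198 + 17/5) = -45*(-973/5) = 8757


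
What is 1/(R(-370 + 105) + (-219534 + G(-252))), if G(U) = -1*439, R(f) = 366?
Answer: -1/219607 ≈ -4.5536e-6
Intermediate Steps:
G(U) = -439
1/(R(-370 + 105) + (-219534 + G(-252))) = 1/(366 + (-219534 - 439)) = 1/(366 - 219973) = 1/(-219607) = -1/219607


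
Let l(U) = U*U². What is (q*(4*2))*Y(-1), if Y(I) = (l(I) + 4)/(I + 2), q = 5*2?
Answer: 240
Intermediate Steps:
q = 10
l(U) = U³
Y(I) = (4 + I³)/(2 + I) (Y(I) = (I³ + 4)/(I + 2) = (4 + I³)/(2 + I))
(q*(4*2))*Y(-1) = (10*(4*2))*((4 + (-1)³)/(2 - 1)) = (10*8)*((4 - 1)/1) = 80*(1*3) = 80*3 = 240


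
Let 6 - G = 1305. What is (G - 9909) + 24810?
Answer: 13602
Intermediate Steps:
G = -1299 (G = 6 - 1*1305 = 6 - 1305 = -1299)
(G - 9909) + 24810 = (-1299 - 9909) + 24810 = -11208 + 24810 = 13602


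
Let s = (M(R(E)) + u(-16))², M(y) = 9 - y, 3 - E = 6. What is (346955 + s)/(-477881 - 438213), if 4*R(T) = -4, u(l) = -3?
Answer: -173502/458047 ≈ -0.37879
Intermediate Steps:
E = -3 (E = 3 - 1*6 = 3 - 6 = -3)
R(T) = -1 (R(T) = (¼)*(-4) = -1)
s = 49 (s = ((9 - 1*(-1)) - 3)² = ((9 + 1) - 3)² = (10 - 3)² = 7² = 49)
(346955 + s)/(-477881 - 438213) = (346955 + 49)/(-477881 - 438213) = 347004/(-916094) = 347004*(-1/916094) = -173502/458047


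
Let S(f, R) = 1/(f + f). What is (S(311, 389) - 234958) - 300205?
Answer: -332871385/622 ≈ -5.3516e+5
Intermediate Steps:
S(f, R) = 1/(2*f)
(S(311, 389) - 234958) - 300205 = ((½)/311 - 234958) - 300205 = ((½)*(1/311) - 234958) - 300205 = (1/622 - 234958) - 300205 = -146143875/622 - 300205 = -332871385/622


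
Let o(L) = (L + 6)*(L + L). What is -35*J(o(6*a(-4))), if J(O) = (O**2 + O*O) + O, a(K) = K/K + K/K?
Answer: -13078800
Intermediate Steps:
a(K) = 2 (a(K) = 1 + 1 = 2)
o(L) = 2*L*(6 + L) (o(L) = (6 + L)*(2*L) = 2*L*(6 + L))
J(O) = O + 2*O**2 (J(O) = (O**2 + O**2) + O = 2*O**2 + O = O + 2*O**2)
-35*J(o(6*a(-4))) = -35*2*(6*2)*(6 + 6*2)*(1 + 2*(2*(6*2)*(6 + 6*2))) = -35*2*12*(6 + 12)*(1 + 2*(2*12*(6 + 12))) = -35*2*12*18*(1 + 2*(2*12*18)) = -15120*(1 + 2*432) = -15120*(1 + 864) = -15120*865 = -35*373680 = -13078800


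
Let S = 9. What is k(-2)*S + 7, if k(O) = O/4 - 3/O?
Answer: 16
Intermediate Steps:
k(O) = -3/O + O/4 (k(O) = O*(¼) - 3/O = O/4 - 3/O = -3/O + O/4)
k(-2)*S + 7 = (-3/(-2) + (¼)*(-2))*9 + 7 = (-3*(-½) - ½)*9 + 7 = (3/2 - ½)*9 + 7 = 1*9 + 7 = 9 + 7 = 16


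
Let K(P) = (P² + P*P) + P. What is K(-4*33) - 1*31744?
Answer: 2972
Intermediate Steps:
K(P) = P + 2*P² (K(P) = (P² + P²) + P = 2*P² + P = P + 2*P²)
K(-4*33) - 1*31744 = (-4*33)*(1 + 2*(-4*33)) - 1*31744 = -132*(1 + 2*(-132)) - 31744 = -132*(1 - 264) - 31744 = -132*(-263) - 31744 = 34716 - 31744 = 2972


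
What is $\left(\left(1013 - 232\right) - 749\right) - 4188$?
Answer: $-4156$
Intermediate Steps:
$\left(\left(1013 - 232\right) - 749\right) - 4188 = \left(781 - 749\right) - 4188 = 32 - 4188 = -4156$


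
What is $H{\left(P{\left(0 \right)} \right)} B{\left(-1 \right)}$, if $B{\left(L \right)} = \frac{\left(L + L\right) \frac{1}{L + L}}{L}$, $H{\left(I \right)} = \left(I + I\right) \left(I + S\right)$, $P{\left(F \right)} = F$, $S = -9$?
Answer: $0$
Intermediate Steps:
$H{\left(I \right)} = 2 I \left(-9 + I\right)$ ($H{\left(I \right)} = \left(I + I\right) \left(I - 9\right) = 2 I \left(-9 + I\right)$)
$B{\left(L \right)} = \frac{1}{L}$ ($B{\left(L \right)} = \frac{2 L \frac{1}{2 L}}{L} = 1 \frac{1}{L} = \frac{1}{L}$)
$H{\left(P{\left(0 \right)} \right)} B{\left(-1 \right)} = \frac{2 \cdot 0 \left(-9 + 0\right)}{-1} = 2 \cdot 0 \left(-9\right) \left(-1\right) = 0 \left(-1\right) = 0$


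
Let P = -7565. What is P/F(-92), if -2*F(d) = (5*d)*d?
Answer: 1513/4232 ≈ 0.35751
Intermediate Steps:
F(d) = -5*d²/2 (F(d) = -5*d*d/2 = -5*d²/2)
P/F(-92) = -7565/((-5/2*(-92)²)) = -7565/((-5/2*8464)) = -7565/(-21160) = -7565*(-1/21160) = 1513/4232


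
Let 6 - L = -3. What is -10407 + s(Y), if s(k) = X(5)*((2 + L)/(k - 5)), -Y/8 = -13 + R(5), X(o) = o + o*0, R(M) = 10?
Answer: -197678/19 ≈ -10404.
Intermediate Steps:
L = 9 (L = 6 - 1*(-3) = 6 + 3 = 9)
X(o) = o (X(o) = o + 0 = o)
Y = 24 (Y = -8*(-13 + 10) = -8*(-3) = 24)
s(k) = 55/(-5 + k) (s(k) = 5*((2 + 9)/(k - 5)) = 5*(11/(-5 + k)) = 55/(-5 + k))
-10407 + s(Y) = -10407 + 55/(-5 + 24) = -10407 + 55/19 = -197678/19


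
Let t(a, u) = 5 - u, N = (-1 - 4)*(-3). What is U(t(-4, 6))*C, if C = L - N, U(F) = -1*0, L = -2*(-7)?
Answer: 0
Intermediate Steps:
L = 14
N = 15 (N = -5*(-3) = 15)
U(F) = 0
C = -1 (C = 14 - 1*15 = 14 - 15 = -1)
U(t(-4, 6))*C = 0*(-1) = 0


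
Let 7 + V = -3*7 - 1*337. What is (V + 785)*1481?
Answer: 622020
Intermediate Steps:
V = -365 (V = -7 + (-3*7 - 1*337) = -7 + (-21 - 337) = -7 - 358 = -365)
(V + 785)*1481 = (-365 + 785)*1481 = 420*1481 = 622020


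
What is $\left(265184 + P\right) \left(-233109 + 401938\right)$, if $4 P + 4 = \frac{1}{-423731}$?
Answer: $\frac{75882731734062439}{1694924} \approx 4.4771 \cdot 10^{10}$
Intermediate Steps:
$P = - \frac{1694925}{1694924}$ ($P = -1 + \frac{1}{4 \left(-423731\right)} = -1 + \frac{1}{4} \left(- \frac{1}{423731}\right) = -1 - \frac{1}{1694924} = - \frac{1694925}{1694924} \approx -1.0$)
$\left(265184 + P\right) \left(-233109 + 401938\right) = \left(265184 - \frac{1694925}{1694924}\right) \left(-233109 + 401938\right) = \frac{449465031091}{1694924} \cdot 168829 = \frac{75882731734062439}{1694924}$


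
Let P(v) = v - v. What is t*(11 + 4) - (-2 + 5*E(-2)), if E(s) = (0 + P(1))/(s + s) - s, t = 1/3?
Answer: -3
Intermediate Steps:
t = 1/3 ≈ 0.33333
P(v) = 0
E(s) = -s (E(s) = (0 + 0)/(s + s) - s = 0/((2*s)) - s = 0*(1/(2*s)) - s = 0 - s = -s)
t*(11 + 4) - (-2 + 5*E(-2)) = (11 + 4)/3 - (-2 + 5*(-1*(-2))) = (1/3)*15 - (-2 + 5*2) = 5 - (-2 + 10) = 5 - 1*8 = 5 - 8 = -3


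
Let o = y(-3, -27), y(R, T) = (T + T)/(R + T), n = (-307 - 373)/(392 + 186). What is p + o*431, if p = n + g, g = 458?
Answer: 104773/85 ≈ 1232.6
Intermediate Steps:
n = -20/17 (n = -680/578 = -680*1/578 = -20/17 ≈ -1.1765)
y(R, T) = 2*T/(R + T) (y(R, T) = (2*T)/(R + T) = 2*T/(R + T))
p = 7766/17 (p = -20/17 + 458 = 7766/17 ≈ 456.82)
o = 9/5 (o = 2*(-27)/(-3 - 27) = 2*(-27)/(-30) = 2*(-27)*(-1/30) = 9/5 ≈ 1.8000)
p + o*431 = 7766/17 + (9/5)*431 = 7766/17 + 3879/5 = 104773/85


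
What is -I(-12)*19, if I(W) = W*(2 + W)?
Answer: -2280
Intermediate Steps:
-I(-12)*19 = -(-12)*(2 - 12)*19 = -(-12)*(-10)*19 = -1*120*19 = -120*19 = -2280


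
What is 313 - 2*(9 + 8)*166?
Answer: -5331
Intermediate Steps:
313 - 2*(9 + 8)*166 = 313 - 2*17*166 = 313 - 34*166 = 313 - 5644 = -5331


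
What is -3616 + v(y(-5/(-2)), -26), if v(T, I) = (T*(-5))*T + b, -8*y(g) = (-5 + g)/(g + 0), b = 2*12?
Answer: -229893/64 ≈ -3592.1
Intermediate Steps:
b = 24
y(g) = -(-5 + g)/(8*g) (y(g) = -(-5 + g)/(8*(g + 0)) = -(-5 + g)/(8*g))
v(T, I) = 24 - 5*T² (v(T, I) = (T*(-5))*T + 24 = (-5*T)*T + 24 = -5*T² + 24 = 24 - 5*T²)
-3616 + v(y(-5/(-2)), -26) = -3616 + (24 - 5*(5 - (-5)/(-2))²/400) = -3616 + (24 - 5*(5 - (-5)*(-1)/2)²/400) = -3616 + (24 - 5*(5 - 1*5/2)²/400) = -3616 + (24 - 5*(5 - 5/2)²/400) = -3616 + (24 - 5*((⅛)*(⅖)*(5/2))²) = -3616 + (24 - 5*(⅛)²) = -3616 + (24 - 5*1/64) = -3616 + (24 - 5/64) = -3616 + 1531/64 = -229893/64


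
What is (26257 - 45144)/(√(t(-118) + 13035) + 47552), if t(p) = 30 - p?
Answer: -898114624/2261179521 + 18887*√13183/2261179521 ≈ -0.39623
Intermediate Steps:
(26257 - 45144)/(√(t(-118) + 13035) + 47552) = (26257 - 45144)/(√((30 - 1*(-118)) + 13035) + 47552) = -18887/(√((30 + 118) + 13035) + 47552) = -18887/(√(148 + 13035) + 47552) = -18887/(√13183 + 47552) = -18887/(47552 + √13183)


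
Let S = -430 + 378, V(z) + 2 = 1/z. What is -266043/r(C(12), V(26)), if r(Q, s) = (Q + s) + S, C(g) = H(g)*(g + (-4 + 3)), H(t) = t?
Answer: -6917118/2029 ≈ -3409.1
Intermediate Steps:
V(z) = -2 + 1/z
C(g) = g*(-1 + g) (C(g) = g*(g + (-4 + 3)) = g*(g - 1) = g*(-1 + g))
S = -52
r(Q, s) = -52 + Q + s (r(Q, s) = (Q + s) - 52 = -52 + Q + s)
-266043/r(C(12), V(26)) = -266043/(-52 + 12*(-1 + 12) + (-2 + 1/26)) = -266043/(-52 + 12*11 + (-2 + 1/26)) = -266043/(-52 + 132 - 51/26) = -266043/2029/26 = -266043*26/2029 = -6917118/2029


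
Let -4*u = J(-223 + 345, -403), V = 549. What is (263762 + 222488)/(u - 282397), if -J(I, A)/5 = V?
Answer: -1945000/1126843 ≈ -1.7261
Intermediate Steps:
J(I, A) = -2745 (J(I, A) = -5*549 = -2745)
u = 2745/4 (u = -¼*(-2745) = 2745/4 ≈ 686.25)
(263762 + 222488)/(u - 282397) = (263762 + 222488)/(2745/4 - 282397) = 486250/(-1126843/4) = 486250*(-4/1126843) = -1945000/1126843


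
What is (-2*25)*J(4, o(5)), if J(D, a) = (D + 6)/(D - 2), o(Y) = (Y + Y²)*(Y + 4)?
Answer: -250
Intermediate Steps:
o(Y) = (4 + Y)*(Y + Y²) (o(Y) = (Y + Y²)*(4 + Y) = (4 + Y)*(Y + Y²))
J(D, a) = (6 + D)/(-2 + D)
(-2*25)*J(4, o(5)) = (-2*25)*((6 + 4)/(-2 + 4)) = -50*10/2 = -25*10 = -50*5 = -250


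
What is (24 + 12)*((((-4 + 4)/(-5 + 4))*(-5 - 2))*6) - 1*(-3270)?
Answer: 3270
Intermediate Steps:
(24 + 12)*((((-4 + 4)/(-5 + 4))*(-5 - 2))*6) - 1*(-3270) = 36*(((0/(-1))*(-7))*6) + 3270 = 36*(((0*(-1))*(-7))*6) + 3270 = 36*((0*(-7))*6) + 3270 = 36*(0*6) + 3270 = 36*0 + 3270 = 0 + 3270 = 3270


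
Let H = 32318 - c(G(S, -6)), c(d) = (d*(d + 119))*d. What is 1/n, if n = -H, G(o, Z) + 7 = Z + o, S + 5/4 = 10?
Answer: -64/1935701 ≈ -3.3063e-5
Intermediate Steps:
S = 35/4 (S = -5/4 + 10 = 35/4 ≈ 8.7500)
G(o, Z) = -7 + Z + o (G(o, Z) = -7 + (Z + o) = -7 + Z + o)
c(d) = d**2*(119 + d) (c(d) = (d*(119 + d))*d = d**2*(119 + d))
H = 1935701/64 (H = 32318 - (-7 - 6 + 35/4)**2*(119 + (-7 - 6 + 35/4)) = 32318 - (-17/4)**2*(119 - 17/4) = 32318 - 289*459/(16*4) = 32318 - 1*132651/64 = 32318 - 132651/64 = 1935701/64 ≈ 30245.)
n = -1935701/64 (n = -1*1935701/64 = -1935701/64 ≈ -30245.)
1/n = 1/(-1935701/64) = -64/1935701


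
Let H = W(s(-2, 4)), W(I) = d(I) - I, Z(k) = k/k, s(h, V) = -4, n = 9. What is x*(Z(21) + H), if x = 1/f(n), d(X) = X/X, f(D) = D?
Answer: 2/3 ≈ 0.66667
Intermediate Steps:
d(X) = 1
Z(k) = 1
W(I) = 1 - I
H = 5 (H = 1 - 1*(-4) = 1 + 4 = 5)
x = 1/9 ≈ 0.11111
x*(Z(21) + H) = (1 + 5)/9 = (1/9)*6 = 2/3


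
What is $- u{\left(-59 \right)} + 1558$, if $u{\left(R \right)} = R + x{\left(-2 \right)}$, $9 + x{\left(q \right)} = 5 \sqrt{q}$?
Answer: $1626 - 5 i \sqrt{2} \approx 1626.0 - 7.0711 i$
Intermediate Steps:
$x{\left(q \right)} = -9 + 5 \sqrt{q}$
$u{\left(R \right)} = -9 + R + 5 i \sqrt{2}$ ($u{\left(R \right)} = R - \left(9 - 5 \sqrt{-2}\right) = R - \left(9 - 5 i \sqrt{2}\right) = -9 + R + 5 i \sqrt{2}$)
$- u{\left(-59 \right)} + 1558 = - (-9 - 59 + 5 i \sqrt{2}) + 1558 = - (-68 + 5 i \sqrt{2}) + 1558 = \left(68 - 5 i \sqrt{2}\right) + 1558 = 1626 - 5 i \sqrt{2}$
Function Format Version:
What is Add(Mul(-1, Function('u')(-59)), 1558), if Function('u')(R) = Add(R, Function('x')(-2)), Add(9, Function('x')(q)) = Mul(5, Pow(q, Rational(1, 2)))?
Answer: Add(1626, Mul(-5, I, Pow(2, Rational(1, 2)))) ≈ Add(1626.0, Mul(-7.0711, I))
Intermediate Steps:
Function('x')(q) = Add(-9, Mul(5, Pow(q, Rational(1, 2))))
Function('u')(R) = Add(-9, R, Mul(5, I, Pow(2, Rational(1, 2)))) (Function('u')(R) = Add(R, Add(-9, Mul(5, Pow(-2, Rational(1, 2))))) = Add(R, Add(-9, Mul(5, Mul(I, Pow(2, Rational(1, 2)))))) = Add(R, Add(-9, Mul(5, I, Pow(2, Rational(1, 2))))) = Add(-9, R, Mul(5, I, Pow(2, Rational(1, 2)))))
Add(Mul(-1, Function('u')(-59)), 1558) = Add(Mul(-1, Add(-9, -59, Mul(5, I, Pow(2, Rational(1, 2))))), 1558) = Add(Mul(-1, Add(-68, Mul(5, I, Pow(2, Rational(1, 2))))), 1558) = Add(Add(68, Mul(-5, I, Pow(2, Rational(1, 2)))), 1558) = Add(1626, Mul(-5, I, Pow(2, Rational(1, 2))))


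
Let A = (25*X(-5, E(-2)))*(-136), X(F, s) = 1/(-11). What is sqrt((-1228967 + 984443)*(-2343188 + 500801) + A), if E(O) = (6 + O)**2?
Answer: 2*sqrt(13627862132687)/11 ≈ 6.7120e+5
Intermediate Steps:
X(F, s) = -1/11
A = 3400/11 (A = (25*(-1/11))*(-136) = -25/11*(-136) = 3400/11 ≈ 309.09)
sqrt((-1228967 + 984443)*(-2343188 + 500801) + A) = sqrt((-1228967 + 984443)*(-2343188 + 500801) + 3400/11) = sqrt(-244524*(-1842387) + 3400/11) = sqrt(450507838788 + 3400/11) = sqrt(4955586230068/11) = 2*sqrt(13627862132687)/11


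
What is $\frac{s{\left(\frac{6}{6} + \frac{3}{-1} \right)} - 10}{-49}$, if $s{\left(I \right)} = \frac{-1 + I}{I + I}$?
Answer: $\frac{37}{196} \approx 0.18878$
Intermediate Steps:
$s{\left(I \right)} = \frac{-1 + I}{2 I}$
$\frac{s{\left(\frac{6}{6} + \frac{3}{-1} \right)} - 10}{-49} = \frac{\frac{-1 + \left(\frac{6}{6} + \frac{3}{-1}\right)}{2 \left(\frac{6}{6} + \frac{3}{-1}\right)} - 10}{-49} = - \frac{\frac{-1 + \left(6 \cdot \frac{1}{6} + 3 \left(-1\right)\right)}{2 \left(6 \cdot \frac{1}{6} + 3 \left(-1\right)\right)} - 10}{49} = - \frac{\frac{-1 + \left(1 - 3\right)}{2 \left(1 - 3\right)} - 10}{49} = - \frac{\frac{-1 - 2}{2 \left(-2\right)} - 10}{49} = - \frac{\frac{1}{2} \left(- \frac{1}{2}\right) \left(-3\right) - 10}{49} = - \frac{\frac{3}{4} - 10}{49} = \left(- \frac{1}{49}\right) \left(- \frac{37}{4}\right) = \frac{37}{196}$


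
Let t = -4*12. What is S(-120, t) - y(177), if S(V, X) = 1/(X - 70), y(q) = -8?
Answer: 943/118 ≈ 7.9915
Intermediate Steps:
t = -48
S(V, X) = 1/(-70 + X)
S(-120, t) - y(177) = 1/(-70 - 48) - 1*(-8) = 1/(-118) + 8 = -1/118 + 8 = 943/118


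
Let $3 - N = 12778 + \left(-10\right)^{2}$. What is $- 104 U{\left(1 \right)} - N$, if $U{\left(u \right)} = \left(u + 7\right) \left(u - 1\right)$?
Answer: $12875$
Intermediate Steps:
$U{\left(u \right)} = \left(-1 + u\right) \left(7 + u\right)$ ($U{\left(u \right)} = \left(7 + u\right) \left(-1 + u\right) = \left(-1 + u\right) \left(7 + u\right)$)
$N = -12875$ ($N = 3 - \left(12778 + \left(-10\right)^{2}\right) = 3 - \left(12778 + 100\right) = 3 - 12878 = -12875$)
$- 104 U{\left(1 \right)} - N = - 104 \left(-7 + 1^{2} + 6 \cdot 1\right) - -12875 = - 104 \left(-7 + 1 + 6\right) + 12875 = \left(-104\right) 0 + 12875 = 0 + 12875 = 12875$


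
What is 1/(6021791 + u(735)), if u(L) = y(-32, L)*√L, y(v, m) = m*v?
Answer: 6021791/35855371903681 + 164640*√15/35855371903681 ≈ 1.8573e-7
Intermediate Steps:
u(L) = -32*L^(3/2) (u(L) = (L*(-32))*√L = (-32*L)*√L = -32*L^(3/2))
1/(6021791 + u(735)) = 1/(6021791 - 164640*√15)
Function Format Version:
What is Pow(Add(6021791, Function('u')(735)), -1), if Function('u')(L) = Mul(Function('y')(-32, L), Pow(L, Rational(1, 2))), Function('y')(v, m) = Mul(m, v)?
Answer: Add(Rational(6021791, 35855371903681), Mul(Rational(164640, 35855371903681), Pow(15, Rational(1, 2)))) ≈ 1.8573e-7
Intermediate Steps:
Function('u')(L) = Mul(-32, Pow(L, Rational(3, 2))) (Function('u')(L) = Mul(Mul(L, -32), Pow(L, Rational(1, 2))) = Mul(Mul(-32, L), Pow(L, Rational(1, 2))) = Mul(-32, Pow(L, Rational(3, 2))))
Pow(Add(6021791, Function('u')(735)), -1) = Pow(Add(6021791, Mul(-32, Pow(735, Rational(3, 2)))), -1) = Pow(Add(6021791, Mul(-32, Mul(5145, Pow(15, Rational(1, 2))))), -1) = Pow(Add(6021791, Mul(-164640, Pow(15, Rational(1, 2)))), -1)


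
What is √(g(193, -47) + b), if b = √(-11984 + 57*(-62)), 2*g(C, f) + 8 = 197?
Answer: √(378 + 4*I*√15518)/2 ≈ 11.2 + 5.5614*I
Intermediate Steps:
g(C, f) = 189/2 (g(C, f) = -4 + (½)*197 = -4 + 197/2 = 189/2)
b = I*√15518 (b = √(-11984 - 3534) = √(-15518) = I*√15518 ≈ 124.57*I)
√(g(193, -47) + b) = √(189/2 + I*√15518)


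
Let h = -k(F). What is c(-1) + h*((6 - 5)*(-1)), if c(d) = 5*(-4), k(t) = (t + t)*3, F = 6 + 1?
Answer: 22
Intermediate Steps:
F = 7
k(t) = 6*t (k(t) = (2*t)*3 = 6*t)
c(d) = -20
h = -42 (h = -6*7 = -1*42 = -42)
c(-1) + h*((6 - 5)*(-1)) = -20 - 42*(6 - 5)*(-1) = -20 - 42*(-1) = -20 + 42 = 22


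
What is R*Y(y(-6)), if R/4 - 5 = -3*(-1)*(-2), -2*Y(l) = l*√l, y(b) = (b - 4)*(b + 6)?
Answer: 0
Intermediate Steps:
y(b) = (-4 + b)*(6 + b)
Y(l) = -l^(3/2)/2 (Y(l) = -l*√l/2 = -l^(3/2)/2)
R = -4 (R = 20 + 4*(-3*(-1)*(-2)) = 20 + 4*(3*(-2)) = 20 + 4*(-6) = 20 - 24 = -4)
R*Y(y(-6)) = -(-2)*(-24 + (-6)² + 2*(-6))^(3/2) = -(-2)*(-24 + 36 - 12)^(3/2) = -(-2)*0^(3/2) = -(-2)*0 = -4*0 = 0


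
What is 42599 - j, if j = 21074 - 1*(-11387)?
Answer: 10138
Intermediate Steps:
j = 32461 (j = 21074 + 11387 = 32461)
42599 - j = 42599 - 1*32461 = 42599 - 32461 = 10138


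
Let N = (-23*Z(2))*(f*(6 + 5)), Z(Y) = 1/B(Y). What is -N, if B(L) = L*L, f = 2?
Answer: 253/2 ≈ 126.50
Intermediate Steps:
B(L) = L²
Z(Y) = Y⁻² (Z(Y) = 1/(Y²) = Y⁻²)
N = -253/2 (N = (-23/2²)*(2*(6 + 5)) = (-23*¼)*(2*11) = -23/4*22 = -253/2 ≈ -126.50)
-N = -1*(-253/2) = 253/2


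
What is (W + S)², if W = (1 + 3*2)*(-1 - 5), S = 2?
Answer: 1600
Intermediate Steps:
W = -42 (W = (1 + 6)*(-6) = 7*(-6) = -42)
(W + S)² = (-42 + 2)² = (-40)² = 1600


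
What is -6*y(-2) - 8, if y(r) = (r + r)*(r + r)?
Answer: -104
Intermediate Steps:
y(r) = 4*r² (y(r) = (2*r)*(2*r) = 4*r²)
-6*y(-2) - 8 = -24*(-2)² - 8 = -24*4 - 8 = -6*16 - 8 = -96 - 8 = -104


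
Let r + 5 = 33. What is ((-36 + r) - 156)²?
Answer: 26896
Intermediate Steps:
r = 28 (r = -5 + 33 = 28)
((-36 + r) - 156)² = ((-36 + 28) - 156)² = (-8 - 156)² = (-164)² = 26896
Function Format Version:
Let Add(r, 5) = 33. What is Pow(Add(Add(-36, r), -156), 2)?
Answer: 26896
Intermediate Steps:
r = 28 (r = Add(-5, 33) = 28)
Pow(Add(Add(-36, r), -156), 2) = Pow(Add(Add(-36, 28), -156), 2) = Pow(Add(-8, -156), 2) = Pow(-164, 2) = 26896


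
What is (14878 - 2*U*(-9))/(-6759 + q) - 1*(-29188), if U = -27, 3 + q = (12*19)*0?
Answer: 14096776/483 ≈ 29186.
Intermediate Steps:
q = -3 (q = -3 + (12*19)*0 = -3 + 228*0 = -3 + 0 = -3)
(14878 - 2*U*(-9))/(-6759 + q) - 1*(-29188) = (14878 - 2*(-27)*(-9))/(-6759 - 3) - 1*(-29188) = (14878 + 54*(-9))/(-6762) + 29188 = (14878 - 486)*(-1/6762) + 29188 = 14392*(-1/6762) + 29188 = -1028/483 + 29188 = 14096776/483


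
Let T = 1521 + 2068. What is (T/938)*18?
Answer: 32301/469 ≈ 68.872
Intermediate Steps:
T = 3589
(T/938)*18 = (3589/938)*18 = 32301/469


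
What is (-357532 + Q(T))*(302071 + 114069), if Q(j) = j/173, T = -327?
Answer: -25739658478820/173 ≈ -1.4878e+11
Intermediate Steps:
Q(j) = j/173 (Q(j) = j*(1/173) = j/173)
(-357532 + Q(T))*(302071 + 114069) = (-357532 + (1/173)*(-327))*(302071 + 114069) = (-357532 - 327/173)*416140 = -61853363/173*416140 = -25739658478820/173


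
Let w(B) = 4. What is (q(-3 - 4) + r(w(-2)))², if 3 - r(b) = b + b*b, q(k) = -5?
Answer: 484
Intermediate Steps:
r(b) = 3 - b - b² (r(b) = 3 - (b + b*b) = 3 - (b + b²) = 3 + (-b - b²) = 3 - b - b²)
(q(-3 - 4) + r(w(-2)))² = (-5 + (3 - 1*4 - 1*4²))² = (-5 + (3 - 4 - 1*16))² = (-5 + (3 - 4 - 16))² = (-5 - 17)² = (-22)² = 484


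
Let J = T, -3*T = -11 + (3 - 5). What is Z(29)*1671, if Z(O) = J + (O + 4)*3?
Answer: 172670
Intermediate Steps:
T = 13/3 (T = -(-11 + (3 - 5))/3 = -(-11 - 2)/3 = -1/3*(-13) = 13/3 ≈ 4.3333)
J = 13/3 ≈ 4.3333
Z(O) = 49/3 + 3*O (Z(O) = 13/3 + (O + 4)*3 = 13/3 + (4 + O)*3 = 13/3 + (12 + 3*O) = 49/3 + 3*O)
Z(29)*1671 = (49/3 + 3*29)*1671 = (49/3 + 87)*1671 = (310/3)*1671 = 172670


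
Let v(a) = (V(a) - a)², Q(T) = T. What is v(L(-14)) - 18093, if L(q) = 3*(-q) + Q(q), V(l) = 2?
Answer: -17417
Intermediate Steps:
L(q) = -2*q (L(q) = 3*(-q) + q = -3*q + q = -2*q)
v(a) = (2 - a)²
v(L(-14)) - 18093 = (-2 - 2*(-14))² - 18093 = (-2 + 28)² - 18093 = 26² - 18093 = 676 - 18093 = -17417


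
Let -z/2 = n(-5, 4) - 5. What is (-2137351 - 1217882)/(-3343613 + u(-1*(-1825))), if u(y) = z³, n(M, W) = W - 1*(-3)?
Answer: 1118411/1114559 ≈ 1.0035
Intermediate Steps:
n(M, W) = 3 + W (n(M, W) = W + 3 = 3 + W)
z = -4 (z = -2*((3 + 4) - 5) = -2*(7 - 5) = -2*2 = -4)
u(y) = -64 (u(y) = (-4)³ = -64)
(-2137351 - 1217882)/(-3343613 + u(-1*(-1825))) = (-2137351 - 1217882)/(-3343613 - 64) = -3355233/(-3343677) = -3355233*(-1/3343677) = 1118411/1114559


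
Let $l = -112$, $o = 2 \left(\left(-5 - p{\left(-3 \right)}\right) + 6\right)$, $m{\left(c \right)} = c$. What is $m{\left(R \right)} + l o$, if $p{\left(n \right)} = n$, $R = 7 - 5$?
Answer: $-894$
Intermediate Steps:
$R = 2$
$o = 8$ ($o = 2 \left(\left(-5 - -3\right) + 6\right) = 2 \left(\left(-5 + 3\right) + 6\right) = 2 \left(-2 + 6\right) = 2 \cdot 4 = 8$)
$m{\left(R \right)} + l o = 2 - 896 = -894$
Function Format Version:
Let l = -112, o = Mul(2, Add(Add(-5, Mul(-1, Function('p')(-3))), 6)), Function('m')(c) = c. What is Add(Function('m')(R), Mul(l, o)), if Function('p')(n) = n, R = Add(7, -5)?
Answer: -894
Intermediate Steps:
R = 2
o = 8 (o = Mul(2, Add(Add(-5, Mul(-1, -3)), 6)) = Mul(2, Add(Add(-5, 3), 6)) = Mul(2, Add(-2, 6)) = Mul(2, 4) = 8)
Add(Function('m')(R), Mul(l, o)) = Add(2, Mul(-112, 8)) = Add(2, -896) = -894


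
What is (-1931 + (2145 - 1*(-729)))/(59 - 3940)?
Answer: -943/3881 ≈ -0.24298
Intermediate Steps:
(-1931 + (2145 - 1*(-729)))/(59 - 3940) = (-1931 + (2145 + 729))/(-3881) = (-1931 + 2874)*(-1/3881) = 943*(-1/3881) = -943/3881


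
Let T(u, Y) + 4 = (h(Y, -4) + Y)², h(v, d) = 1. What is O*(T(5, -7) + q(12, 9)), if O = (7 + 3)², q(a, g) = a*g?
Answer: 14000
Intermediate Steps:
T(u, Y) = -4 + (1 + Y)²
O = 100 (O = 10² = 100)
O*(T(5, -7) + q(12, 9)) = 100*((-4 + (1 - 7)²) + 12*9) = 100*((-4 + (-6)²) + 108) = 100*((-4 + 36) + 108) = 100*(32 + 108) = 100*140 = 14000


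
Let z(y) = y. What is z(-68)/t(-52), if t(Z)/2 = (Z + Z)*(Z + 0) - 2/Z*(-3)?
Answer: -884/140605 ≈ -0.0062871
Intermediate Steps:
t(Z) = 4*Z² + 12/Z (t(Z) = 2*((Z + Z)*(Z + 0) - 2/Z*(-3)) = 2*((2*Z)*Z + 6/Z) = 2*(2*Z² + 6/Z) = 4*Z² + 12/Z)
z(-68)/t(-52) = -68*(-13/(3 + (-52)³)) = -68*(-13/(3 - 140608)) = -68/(4*(-1/52)*(-140605)) = -68/140605/13 = -68*13/140605 = -884/140605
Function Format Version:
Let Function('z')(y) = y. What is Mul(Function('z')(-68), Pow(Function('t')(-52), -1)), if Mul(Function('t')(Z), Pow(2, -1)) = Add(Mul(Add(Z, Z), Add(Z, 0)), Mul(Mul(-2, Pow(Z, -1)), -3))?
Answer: Rational(-884, 140605) ≈ -0.0062871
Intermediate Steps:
Function('t')(Z) = Add(Mul(4, Pow(Z, 2)), Mul(12, Pow(Z, -1))) (Function('t')(Z) = Mul(2, Add(Mul(Add(Z, Z), Add(Z, 0)), Mul(Mul(-2, Pow(Z, -1)), -3))) = Mul(2, Add(Mul(Mul(2, Z), Z), Mul(6, Pow(Z, -1)))) = Mul(2, Add(Mul(2, Pow(Z, 2)), Mul(6, Pow(Z, -1)))) = Add(Mul(4, Pow(Z, 2)), Mul(12, Pow(Z, -1))))
Mul(Function('z')(-68), Pow(Function('t')(-52), -1)) = Mul(-68, Pow(Mul(4, Pow(-52, -1), Add(3, Pow(-52, 3))), -1)) = Mul(-68, Pow(Mul(4, Rational(-1, 52), Add(3, -140608)), -1)) = Mul(-68, Pow(Mul(4, Rational(-1, 52), -140605), -1)) = Mul(-68, Pow(Rational(140605, 13), -1)) = Mul(-68, Rational(13, 140605)) = Rational(-884, 140605)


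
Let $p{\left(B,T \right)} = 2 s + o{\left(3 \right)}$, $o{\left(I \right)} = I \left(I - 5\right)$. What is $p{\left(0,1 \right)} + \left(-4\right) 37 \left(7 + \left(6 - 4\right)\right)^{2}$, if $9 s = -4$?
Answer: $- \frac{107954}{9} \approx -11995.0$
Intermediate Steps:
$s = - \frac{4}{9}$ ($s = \frac{1}{9} \left(-4\right) = - \frac{4}{9} \approx -0.44444$)
$o{\left(I \right)} = I \left(-5 + I\right)$
$p{\left(B,T \right)} = - \frac{62}{9}$ ($p{\left(B,T \right)} = 2 \left(- \frac{4}{9}\right) + 3 \left(-5 + 3\right) = - \frac{8}{9} + 3 \left(-2\right) = - \frac{8}{9} - 6 = - \frac{62}{9}$)
$p{\left(0,1 \right)} + \left(-4\right) 37 \left(7 + \left(6 - 4\right)\right)^{2} = - \frac{62}{9} + \left(-4\right) 37 \left(7 + \left(6 - 4\right)\right)^{2} = - \frac{62}{9} - 148 \left(7 + \left(6 - 4\right)\right)^{2} = - \frac{62}{9} - 148 \left(7 + 2\right)^{2} = - \frac{62}{9} - 148 \cdot 9^{2} = - \frac{62}{9} - 11988 = - \frac{107954}{9}$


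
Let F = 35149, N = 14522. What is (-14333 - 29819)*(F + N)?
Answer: -2193073992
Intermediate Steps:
(-14333 - 29819)*(F + N) = (-14333 - 29819)*(35149 + 14522) = -44152*49671 = -2193073992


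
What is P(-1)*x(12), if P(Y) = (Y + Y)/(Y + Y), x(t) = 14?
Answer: 14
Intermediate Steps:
P(Y) = 1 (P(Y) = (2*Y)/((2*Y)) = (2*Y)*(1/(2*Y)) = 1)
P(-1)*x(12) = 1*14 = 14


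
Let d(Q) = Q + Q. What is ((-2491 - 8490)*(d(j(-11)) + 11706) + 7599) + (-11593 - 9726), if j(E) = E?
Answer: -128315724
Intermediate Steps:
d(Q) = 2*Q
((-2491 - 8490)*(d(j(-11)) + 11706) + 7599) + (-11593 - 9726) = ((-2491 - 8490)*(2*(-11) + 11706) + 7599) + (-11593 - 9726) = (-10981*(-22 + 11706) + 7599) - 21319 = (-10981*11684 + 7599) - 21319 = (-128302004 + 7599) - 21319 = -128294405 - 21319 = -128315724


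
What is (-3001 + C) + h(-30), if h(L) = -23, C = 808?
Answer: -2216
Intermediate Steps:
(-3001 + C) + h(-30) = (-3001 + 808) - 23 = -2193 - 23 = -2216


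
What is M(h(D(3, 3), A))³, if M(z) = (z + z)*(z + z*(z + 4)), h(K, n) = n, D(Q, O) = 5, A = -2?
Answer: 13824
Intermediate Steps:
M(z) = 2*z*(z + z*(4 + z)) (M(z) = (2*z)*(z + z*(4 + z)) = 2*z*(z + z*(4 + z)))
M(h(D(3, 3), A))³ = (2*(-2)²*(5 - 2))³ = (2*4*3)³ = 24³ = 13824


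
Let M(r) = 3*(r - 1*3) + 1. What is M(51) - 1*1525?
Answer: -1380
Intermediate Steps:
M(r) = -8 + 3*r (M(r) = 3*(r - 3) + 1 = 3*(-3 + r) + 1 = (-9 + 3*r) + 1 = -8 + 3*r)
M(51) - 1*1525 = (-8 + 3*51) - 1*1525 = (-8 + 153) - 1525 = 145 - 1525 = -1380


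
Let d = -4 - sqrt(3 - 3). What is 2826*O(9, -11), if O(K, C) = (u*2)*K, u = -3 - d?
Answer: 50868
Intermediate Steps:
d = -4 (d = -4 - sqrt(0) = -4 - 1*0 = -4 + 0 = -4)
u = 1 (u = -3 - 1*(-4) = -3 + 4 = 1)
O(K, C) = 2*K (O(K, C) = (1*2)*K = 2*K)
2826*O(9, -11) = 2826*(2*9) = 2826*18 = 50868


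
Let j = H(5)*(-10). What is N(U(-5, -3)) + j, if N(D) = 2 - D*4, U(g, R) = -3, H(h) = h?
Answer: -36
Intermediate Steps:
j = -50 (j = 5*(-10) = -50)
N(D) = 2 - 4*D
N(U(-5, -3)) + j = (2 - 4*(-3)) - 50 = (2 + 12) - 50 = 14 - 50 = -36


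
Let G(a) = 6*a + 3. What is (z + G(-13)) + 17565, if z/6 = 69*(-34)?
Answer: 3414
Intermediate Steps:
G(a) = 3 + 6*a
z = -14076 (z = 6*(69*(-34)) = 6*(-2346) = -14076)
(z + G(-13)) + 17565 = (-14076 + (3 + 6*(-13))) + 17565 = (-14076 + (3 - 78)) + 17565 = (-14076 - 75) + 17565 = -14151 + 17565 = 3414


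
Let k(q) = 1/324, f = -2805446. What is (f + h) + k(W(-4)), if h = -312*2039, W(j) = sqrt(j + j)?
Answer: -1115082935/324 ≈ -3.4416e+6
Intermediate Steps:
W(j) = sqrt(2)*sqrt(j) (W(j) = sqrt(2*j) = sqrt(2)*sqrt(j))
k(q) = 1/324
h = -636168
(f + h) + k(W(-4)) = (-2805446 - 636168) + 1/324 = -3441614 + 1/324 = -1115082935/324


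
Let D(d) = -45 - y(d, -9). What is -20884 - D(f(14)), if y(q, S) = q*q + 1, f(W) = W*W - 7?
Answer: 14883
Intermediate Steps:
f(W) = -7 + W**2 (f(W) = W**2 - 7 = -7 + W**2)
y(q, S) = 1 + q**2 (y(q, S) = q**2 + 1 = 1 + q**2)
D(d) = -46 - d**2 (D(d) = -45 - (1 + d**2) = -45 + (-1 - d**2) = -46 - d**2)
-20884 - D(f(14)) = -20884 - (-46 - (-7 + 14**2)**2) = -20884 - (-46 - (-7 + 196)**2) = -20884 - (-46 - 1*189**2) = -20884 - (-46 - 1*35721) = -20884 - (-46 - 35721) = -20884 - 1*(-35767) = -20884 + 35767 = 14883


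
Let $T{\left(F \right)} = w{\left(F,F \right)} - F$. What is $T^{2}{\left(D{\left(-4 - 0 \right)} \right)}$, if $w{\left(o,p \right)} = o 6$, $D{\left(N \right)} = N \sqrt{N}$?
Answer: $-1600$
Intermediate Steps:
$D{\left(N \right)} = N^{\frac{3}{2}}$
$w{\left(o,p \right)} = 6 o$
$T{\left(F \right)} = 5 F$ ($T{\left(F \right)} = 6 F - F = 5 F$)
$T^{2}{\left(D{\left(-4 - 0 \right)} \right)} = \left(5 \left(-4 - 0\right)^{\frac{3}{2}}\right)^{2} = \left(5 \left(-4 + 0\right)^{\frac{3}{2}}\right)^{2} = \left(5 \left(-4\right)^{\frac{3}{2}}\right)^{2} = \left(5 \left(- 8 i\right)\right)^{2} = \left(- 40 i\right)^{2} = -1600$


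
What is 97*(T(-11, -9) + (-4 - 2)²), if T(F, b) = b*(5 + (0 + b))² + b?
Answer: -11349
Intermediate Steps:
T(F, b) = b + b*(5 + b)² (T(F, b) = b*(5 + b)² + b = b + b*(5 + b)²)
97*(T(-11, -9) + (-4 - 2)²) = 97*(-9*(1 + (5 - 9)²) + (-4 - 2)²) = 97*(-9*(1 + (-4)²) + (-6)²) = 97*(-9*(1 + 16) + 36) = 97*(-9*17 + 36) = 97*(-153 + 36) = 97*(-117) = -11349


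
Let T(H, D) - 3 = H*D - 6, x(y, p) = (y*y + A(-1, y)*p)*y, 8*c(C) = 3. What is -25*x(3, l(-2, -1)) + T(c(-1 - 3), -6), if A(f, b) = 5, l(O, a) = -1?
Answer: -1221/4 ≈ -305.25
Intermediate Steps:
c(C) = 3/8 (c(C) = (1/8)*3 = 3/8)
x(y, p) = y*(y**2 + 5*p) (x(y, p) = (y*y + 5*p)*y = (y**2 + 5*p)*y = y*(y**2 + 5*p))
T(H, D) = -3 + D*H (T(H, D) = 3 + (H*D - 6) = 3 + (D*H - 6) = 3 + (-6 + D*H) = -3 + D*H)
-25*x(3, l(-2, -1)) + T(c(-1 - 3), -6) = -75*(3**2 + 5*(-1)) + (-3 - 6*3/8) = -75*(9 - 5) + (-3 - 9/4) = -75*4 - 21/4 = -25*12 - 21/4 = -300 - 21/4 = -1221/4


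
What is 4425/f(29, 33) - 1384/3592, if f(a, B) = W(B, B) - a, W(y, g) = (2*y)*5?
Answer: 1934752/135149 ≈ 14.316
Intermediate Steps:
W(y, g) = 10*y
f(a, B) = -a + 10*B (f(a, B) = 10*B - a = -a + 10*B)
4425/f(29, 33) - 1384/3592 = 4425/(-1*29 + 10*33) - 1384/3592 = 4425/(-29 + 330) - 1384*1/3592 = 4425/301 - 173/449 = 1934752/135149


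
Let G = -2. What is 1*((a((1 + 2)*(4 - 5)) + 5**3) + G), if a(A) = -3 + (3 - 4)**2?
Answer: 121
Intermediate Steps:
a(A) = -2 (a(A) = -3 + (-1)**2 = -3 + 1 = -2)
1*((a((1 + 2)*(4 - 5)) + 5**3) + G) = 1*((-2 + 5**3) - 2) = 1*((-2 + 125) - 2) = 1*(123 - 2) = 1*121 = 121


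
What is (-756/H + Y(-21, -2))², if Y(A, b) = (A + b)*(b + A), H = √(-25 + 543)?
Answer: 10394941/37 - 57132*√518/37 ≈ 2.4580e+5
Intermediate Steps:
H = √518 ≈ 22.760
Y(A, b) = (A + b)² (Y(A, b) = (A + b)*(A + b) = (A + b)²)
(-756/H + Y(-21, -2))² = (-756*√518/518 + (-21 - 2)²)² = (-54*√518/37 + (-23)²)² = (-54*√518/37 + 529)² = (529 - 54*√518/37)²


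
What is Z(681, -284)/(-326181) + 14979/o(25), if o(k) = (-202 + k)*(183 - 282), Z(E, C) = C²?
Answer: 385836679/635074407 ≈ 0.60755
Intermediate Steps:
o(k) = 19998 - 99*k (o(k) = (-202 + k)*(-99) = 19998 - 99*k)
Z(681, -284)/(-326181) + 14979/o(25) = (-284)²/(-326181) + 14979/(19998 - 99*25) = 80656*(-1/326181) + 14979/(19998 - 2475) = -80656/326181 + 14979/17523 = -80656/326181 + 14979*(1/17523) = -80656/326181 + 4993/5841 = 385836679/635074407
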